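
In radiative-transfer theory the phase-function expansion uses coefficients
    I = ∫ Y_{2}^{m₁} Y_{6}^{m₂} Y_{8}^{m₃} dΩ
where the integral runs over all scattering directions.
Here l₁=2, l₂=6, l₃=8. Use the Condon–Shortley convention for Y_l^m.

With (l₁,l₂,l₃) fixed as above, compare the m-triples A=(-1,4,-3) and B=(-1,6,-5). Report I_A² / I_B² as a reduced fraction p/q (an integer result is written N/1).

Shared (l₁,l₂,l₃)=(2,6,8): N and (l;000)² cancel in I_A²/I_B².
A: Δ = 0!·4!·12!/17! = 1/30940; Racah Σ t=0..0: t=0:+1/43545600 = 1/43545600; ⇒ 3j(2 6 8; -1 4 -3)² = 11/3094, sgn -1
B: Δ = 0!·4!·12!/17! = 1/30940; Racah Σ t=0..0: t=0:+1/2874009600 = 1/2874009600; ⇒ 3j(2 6 8; -1 6 -5)² = 1/2380, sgn -1
I_A²/I_B² = (11/3094)/(1/2380) = 110/13

110/13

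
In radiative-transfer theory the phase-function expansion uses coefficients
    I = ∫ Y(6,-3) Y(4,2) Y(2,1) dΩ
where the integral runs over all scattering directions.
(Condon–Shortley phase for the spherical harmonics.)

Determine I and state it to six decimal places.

-0.252474

Checks pass: Σm=0; 12 even; l₃=2∈[2,10].
(2·6+1)(2·4+1)(2·2+1) = 585
Δ: 8! 4! 0! / 13! → 1/6435
sum: t=4:+1/2304 = 1/2304
3j²(6 4 2; 0 0 0) = Δ·Π!·Σ² = 5/143  (sign +1)
sum: t=6:+1/8640 = 1/8640
3j²(6 4 2; -3 2 1) = Δ·Π!·Σ² = 28/715  (sign -1)
combine: 4πI² = 585·5/143·28/715 = 1260/1573
take √, sign -1: I = -0.25247360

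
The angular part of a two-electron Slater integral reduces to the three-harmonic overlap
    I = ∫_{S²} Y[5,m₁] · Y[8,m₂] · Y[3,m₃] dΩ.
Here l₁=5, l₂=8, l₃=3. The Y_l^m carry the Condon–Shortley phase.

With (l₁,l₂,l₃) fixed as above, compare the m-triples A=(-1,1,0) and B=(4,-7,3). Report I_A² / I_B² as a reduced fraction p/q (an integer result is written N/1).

84/143

Same 5,8,3: normalisation and zero-m 3j drop out of the ratio.
A: Δ: 10! 0! 6! / 17! → 1/136136; sum: t=6:+1/622080 = 1/622080; 3j²(5 8 3; -1 1 0) = Δ·Π!·Σ² = 105/4862  (sign -1)
B: Δ: 10! 0! 6! / 17! → 1/136136; sum: t=1:−1/261273600 = -1/261273600; 3j²(5 8 3; 4 -7 3) = Δ·Π!·Σ² = 5/136  (sign -1)
I_A²/I_B² = (105/4862)/(5/136) = 84/143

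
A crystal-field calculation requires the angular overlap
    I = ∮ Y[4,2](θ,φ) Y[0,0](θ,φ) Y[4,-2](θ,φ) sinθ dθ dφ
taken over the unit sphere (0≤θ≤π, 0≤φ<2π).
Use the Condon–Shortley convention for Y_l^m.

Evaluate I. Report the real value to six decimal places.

0.282095

Checks pass: Σm=0; 8 even; l₃=4∈[4,4].
(2·4+1)(2·0+1)(2·4+1) = 81
Δ: 0! 8! 0! / 9! → 1/9
sum: t=0:+1/576 = 1/576
3j²(4 0 4; 0 0 0) = Δ·Π!·Σ² = 1/9  (sign +1)
sum: t=0:+1/1440 = 1/1440
3j²(4 0 4; 2 0 -2) = Δ·Π!·Σ² = 1/9  (sign +1)
combine: 4πI² = 81·1/9·1/9 = 1/1
take √, sign +1: I = 0.28209479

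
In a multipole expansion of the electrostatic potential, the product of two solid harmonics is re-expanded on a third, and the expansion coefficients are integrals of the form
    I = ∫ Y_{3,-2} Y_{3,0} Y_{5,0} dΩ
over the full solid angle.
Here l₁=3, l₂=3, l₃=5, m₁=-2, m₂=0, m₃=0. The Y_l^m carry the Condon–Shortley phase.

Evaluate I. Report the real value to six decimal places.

0.000000

m-sum = -2 + 0 + 0 = -2 ≠ 0 ⇒ I = 0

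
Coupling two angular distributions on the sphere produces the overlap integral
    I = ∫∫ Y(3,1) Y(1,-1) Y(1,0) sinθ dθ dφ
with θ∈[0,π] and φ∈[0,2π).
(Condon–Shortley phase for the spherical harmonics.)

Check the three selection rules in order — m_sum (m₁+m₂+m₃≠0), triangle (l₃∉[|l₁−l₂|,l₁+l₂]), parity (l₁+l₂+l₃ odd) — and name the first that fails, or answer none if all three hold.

azimuthal sum: 1 − 1 + 0 = 0  ✓
2 ≤ 1 ≤ 4 (triangle on l)  ✗
L = 3 + 1 + 1 = 5 (odd)

triangle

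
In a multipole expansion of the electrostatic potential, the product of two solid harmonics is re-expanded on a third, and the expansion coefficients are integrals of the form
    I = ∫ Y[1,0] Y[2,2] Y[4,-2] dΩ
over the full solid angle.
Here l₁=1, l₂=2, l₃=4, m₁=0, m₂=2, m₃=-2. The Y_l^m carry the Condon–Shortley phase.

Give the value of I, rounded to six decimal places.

0.000000

triangle: need 1≤l₃≤3, have 4; I=0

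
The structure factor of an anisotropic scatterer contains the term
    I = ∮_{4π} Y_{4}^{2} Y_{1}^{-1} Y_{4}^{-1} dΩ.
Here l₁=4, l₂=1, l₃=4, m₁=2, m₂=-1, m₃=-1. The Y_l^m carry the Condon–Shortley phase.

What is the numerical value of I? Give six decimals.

L=9 odd ⇒ parity kills the (l;000) factor ⇒ I = 0

0.000000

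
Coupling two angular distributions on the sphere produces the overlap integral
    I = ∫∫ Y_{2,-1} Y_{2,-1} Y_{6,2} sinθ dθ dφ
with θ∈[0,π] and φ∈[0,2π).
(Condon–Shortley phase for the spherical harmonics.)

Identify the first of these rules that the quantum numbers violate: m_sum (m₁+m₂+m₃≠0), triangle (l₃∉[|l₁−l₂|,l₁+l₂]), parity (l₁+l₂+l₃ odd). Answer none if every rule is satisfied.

m₁+m₂+m₃ = -1 − 1 + 2 = 0  ✓
triangle: |2−2|=0 ≤ l₃=6 ≤ 2+2=4  ✗
parity: l₁+l₂+l₃ = 10 is even

triangle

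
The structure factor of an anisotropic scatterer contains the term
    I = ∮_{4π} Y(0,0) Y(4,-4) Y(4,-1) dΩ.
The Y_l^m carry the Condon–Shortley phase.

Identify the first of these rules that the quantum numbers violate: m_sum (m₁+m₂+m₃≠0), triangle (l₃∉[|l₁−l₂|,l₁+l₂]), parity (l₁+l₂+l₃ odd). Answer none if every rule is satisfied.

m_sum

azimuthal sum: 0 − 4 − 1 = -5  ✗
4 ≤ 4 ≤ 4 (triangle on l)
L = 0 + 4 + 4 = 8 (even)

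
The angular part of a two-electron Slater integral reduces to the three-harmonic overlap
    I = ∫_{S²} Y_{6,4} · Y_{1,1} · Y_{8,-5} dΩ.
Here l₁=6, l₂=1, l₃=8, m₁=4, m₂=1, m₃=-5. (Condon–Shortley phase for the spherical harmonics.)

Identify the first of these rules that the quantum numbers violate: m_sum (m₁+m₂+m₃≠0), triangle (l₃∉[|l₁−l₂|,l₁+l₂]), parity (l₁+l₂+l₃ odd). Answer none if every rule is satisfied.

triangle

m₁+m₂+m₃ = 4 + 1 − 5 = 0  ✓
triangle: |6−1|=5 ≤ l₃=8 ≤ 6+1=7  ✗
parity: l₁+l₂+l₃ = 15 is odd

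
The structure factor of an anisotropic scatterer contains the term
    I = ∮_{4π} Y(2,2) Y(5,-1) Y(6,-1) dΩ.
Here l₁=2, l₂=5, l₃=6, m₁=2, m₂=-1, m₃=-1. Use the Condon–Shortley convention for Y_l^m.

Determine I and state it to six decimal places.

L=13 odd ⇒ parity kills the (l;000) factor ⇒ I = 0

0.000000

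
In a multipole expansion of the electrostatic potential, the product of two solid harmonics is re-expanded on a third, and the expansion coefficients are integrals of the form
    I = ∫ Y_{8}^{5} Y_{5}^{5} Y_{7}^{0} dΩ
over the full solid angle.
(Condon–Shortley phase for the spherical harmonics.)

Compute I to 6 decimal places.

0.000000

Σmᵢ = 10 ≠ 0, so the φ-integral vanishes; I = 0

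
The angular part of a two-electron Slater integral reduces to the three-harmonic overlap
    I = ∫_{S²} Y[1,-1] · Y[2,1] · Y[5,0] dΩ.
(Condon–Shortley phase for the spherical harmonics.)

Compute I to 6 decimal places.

0.000000

triangle: need 1≤l₃≤3, have 5; I=0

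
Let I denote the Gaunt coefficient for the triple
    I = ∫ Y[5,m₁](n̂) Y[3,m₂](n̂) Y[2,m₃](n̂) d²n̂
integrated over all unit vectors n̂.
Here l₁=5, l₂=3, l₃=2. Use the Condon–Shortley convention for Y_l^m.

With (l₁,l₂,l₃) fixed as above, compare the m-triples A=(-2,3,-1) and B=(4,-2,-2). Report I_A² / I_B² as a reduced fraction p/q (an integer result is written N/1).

l's match ⇒ only the (l;m) 3-j factors differ between A and B.
A: triangle coeff Δ(5,3,2) = 1/2310; Σ_t [6,6]: t=6:+1/4320 = 1/4320; (3j)²=1/330 [(5 3 2; -2 3 -1)], sign=-1
B: triangle coeff Δ(5,3,2) = 1/2310; Σ_t [1,1]: t=1:−1/2880 = -1/2880; (3j)²=3/55 [(5 3 2; 4 -2 -2)], sign=-1
I_A²/I_B² = (1/330)/(3/55) = 1/18

1/18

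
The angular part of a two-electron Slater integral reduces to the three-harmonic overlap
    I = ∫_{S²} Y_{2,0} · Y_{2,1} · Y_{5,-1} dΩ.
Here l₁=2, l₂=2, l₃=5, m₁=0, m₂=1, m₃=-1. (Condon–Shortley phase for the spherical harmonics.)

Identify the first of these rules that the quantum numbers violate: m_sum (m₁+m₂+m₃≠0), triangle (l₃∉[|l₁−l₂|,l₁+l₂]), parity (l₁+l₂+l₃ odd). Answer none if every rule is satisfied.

triangle

m₁+m₂+m₃ = 0 + 1 − 1 = 0  ✓
triangle: |2−2|=0 ≤ l₃=5 ≤ 2+2=4  ✗
parity: l₁+l₂+l₃ = 9 is odd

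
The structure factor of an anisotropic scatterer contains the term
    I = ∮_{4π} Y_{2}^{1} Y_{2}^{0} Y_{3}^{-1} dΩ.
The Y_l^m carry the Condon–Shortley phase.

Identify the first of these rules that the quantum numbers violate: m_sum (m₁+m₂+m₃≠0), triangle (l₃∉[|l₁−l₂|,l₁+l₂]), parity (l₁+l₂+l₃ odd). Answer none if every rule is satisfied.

azimuthal sum: 1 + 0 − 1 = 0  ✓
0 ≤ 3 ≤ 4 (triangle on l)  ✓
L = 2 + 2 + 3 = 7 (odd)  ✗

parity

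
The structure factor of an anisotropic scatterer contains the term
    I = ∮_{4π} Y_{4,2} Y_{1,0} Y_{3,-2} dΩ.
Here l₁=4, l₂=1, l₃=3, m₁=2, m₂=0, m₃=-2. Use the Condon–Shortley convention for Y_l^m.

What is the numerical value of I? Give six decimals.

0.213244

Checks pass: Σm=0; 8 even; l₃=3∈[3,5].
(2·4+1)(2·1+1)(2·3+1) = 189
Δ: 2! 6! 0! / 9! → 1/252
sum: t=1:−1/36 = -1/36
3j²(4 1 3; 0 0 0) = Δ·Π!·Σ² = 4/63  (sign +1)
sum: t=1:−1/120 = -1/120
3j²(4 1 3; 2 0 -2) = Δ·Π!·Σ² = 1/21  (sign +1)
combine: 4πI² = 189·4/63·1/21 = 4/7
take √, sign +1: I = 0.21324362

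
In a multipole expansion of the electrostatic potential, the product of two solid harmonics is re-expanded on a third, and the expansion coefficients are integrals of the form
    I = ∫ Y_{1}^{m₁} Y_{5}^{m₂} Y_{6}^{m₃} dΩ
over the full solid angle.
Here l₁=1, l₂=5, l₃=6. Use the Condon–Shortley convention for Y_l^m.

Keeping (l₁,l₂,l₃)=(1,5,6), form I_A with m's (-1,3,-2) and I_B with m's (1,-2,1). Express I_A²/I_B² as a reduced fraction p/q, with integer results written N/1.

3/5

l's match ⇒ only the (l;m) 3-j factors differ between A and B.
A: triangle coeff Δ(1,5,6) = 1/858; Σ_t [0,0]: t=0:+1/161280 = 1/161280; (3j)²=1/143 [(1 5 6; -1 3 -2)], sign=+1
B: triangle coeff Δ(1,5,6) = 1/858; Σ_t [0,0]: t=0:+1/60480 = 1/60480; (3j)²=5/429 [(1 5 6; 1 -2 1)], sign=-1
I_A²/I_B² = (1/143)/(5/429) = 3/5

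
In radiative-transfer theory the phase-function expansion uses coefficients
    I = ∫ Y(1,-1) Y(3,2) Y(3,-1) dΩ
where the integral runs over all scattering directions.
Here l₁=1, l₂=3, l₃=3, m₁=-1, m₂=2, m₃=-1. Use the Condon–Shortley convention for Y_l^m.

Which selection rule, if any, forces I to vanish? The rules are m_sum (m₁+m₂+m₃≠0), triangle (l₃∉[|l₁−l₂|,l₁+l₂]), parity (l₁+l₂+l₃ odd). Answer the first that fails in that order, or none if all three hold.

parity

azimuthal sum: -1 + 2 − 1 = 0  ✓
2 ≤ 3 ≤ 4 (triangle on l)  ✓
L = 1 + 3 + 3 = 7 (odd)  ✗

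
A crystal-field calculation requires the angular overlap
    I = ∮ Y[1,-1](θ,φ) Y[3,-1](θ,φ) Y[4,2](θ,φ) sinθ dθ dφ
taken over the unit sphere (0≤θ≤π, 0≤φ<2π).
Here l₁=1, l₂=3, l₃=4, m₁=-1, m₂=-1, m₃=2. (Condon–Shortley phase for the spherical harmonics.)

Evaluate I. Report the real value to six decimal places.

Rules hold: Σm=0, L=8 even, 2≤4≤4.
N = 3·7·9 = 189
Δ = 0!·2!·6!/9! = 1/252
Racah Σ t=0..0: t=0:+1/36 = 1/36
⇒ 3j(1 3 4; 0 0 0)² = 4/63, sgn +1
Racah Σ t=0..0: t=0:+1/96 = 1/96
⇒ 3j(1 3 4; -1 -1 2)² = 5/84, sgn +1
4πI² = N·(3j₀)²·(3jₘ)² = 5/7
I = +1·√(0.714286/4π) = 0.23841361

0.238414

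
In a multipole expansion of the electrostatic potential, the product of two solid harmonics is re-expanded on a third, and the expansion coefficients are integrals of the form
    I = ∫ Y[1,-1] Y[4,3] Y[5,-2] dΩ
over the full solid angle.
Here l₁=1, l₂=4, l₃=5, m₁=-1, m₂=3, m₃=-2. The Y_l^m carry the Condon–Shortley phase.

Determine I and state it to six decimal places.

Checks pass: Σm=0; 10 even; l₃=5∈[3,5].
(2·1+1)(2·4+1)(2·5+1) = 297
Δ: 0! 2! 8! / 11! → 1/495
sum: t=0:+1/576 = 1/576
3j²(1 4 5; 0 0 0) = Δ·Π!·Σ² = 5/99  (sign -1)
sum: t=0:+1/10080 = 1/10080
3j²(1 4 5; -1 3 -2) = Δ·Π!·Σ² = 1/165  (sign -1)
combine: 4πI² = 297·5/99·1/165 = 1/11
take √, sign +1: I = 0.08505478

0.085055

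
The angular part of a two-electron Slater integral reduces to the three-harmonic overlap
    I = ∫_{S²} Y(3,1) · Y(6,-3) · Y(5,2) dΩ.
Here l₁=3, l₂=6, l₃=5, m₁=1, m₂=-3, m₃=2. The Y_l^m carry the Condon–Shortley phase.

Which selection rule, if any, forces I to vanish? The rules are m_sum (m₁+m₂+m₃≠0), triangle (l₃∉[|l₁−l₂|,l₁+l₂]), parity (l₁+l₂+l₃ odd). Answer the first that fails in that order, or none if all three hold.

Σmᵢ = 0  ✓
l₃∈[|l₁−l₂|,l₁+l₂]=[3,9], have l₃=5  ✓
Σlᵢ = 14 ⇒ even  ✓

none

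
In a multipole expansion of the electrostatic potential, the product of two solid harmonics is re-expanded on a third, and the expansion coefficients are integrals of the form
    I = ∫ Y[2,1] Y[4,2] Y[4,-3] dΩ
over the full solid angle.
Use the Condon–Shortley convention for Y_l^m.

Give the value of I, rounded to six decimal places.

-0.187702

Rules hold: Σm=0, L=10 even, 2≤4≤6.
N = 5·9·9 = 405
Δ = 2!·2!·6!/11! = 1/13860
Racah Σ t=0..2: t=0:+1/192 t=1:−1/36 t=2:+1/192 = -5/288
⇒ 3j(2 4 4; 0 0 0)² = 20/693, sgn -1
Racah Σ t=0..1: t=0:+1/1440 t=1:−1/240 = -1/288
⇒ 3j(2 4 4; 1 2 -3)² = 5/132, sgn +1
4πI² = N·(3j₀)²·(3jₘ)² = 375/847
I = -1·√(0.442739/4π) = -0.18770204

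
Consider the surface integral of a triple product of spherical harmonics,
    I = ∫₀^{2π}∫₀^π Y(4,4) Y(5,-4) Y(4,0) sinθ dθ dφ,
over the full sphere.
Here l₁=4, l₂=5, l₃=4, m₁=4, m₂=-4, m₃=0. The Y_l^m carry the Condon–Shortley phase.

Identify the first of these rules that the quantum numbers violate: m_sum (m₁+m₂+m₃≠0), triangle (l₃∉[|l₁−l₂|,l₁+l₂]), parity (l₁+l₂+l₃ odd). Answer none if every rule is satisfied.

m₁+m₂+m₃ = 4 − 4 + 0 = 0  ✓
triangle: |4−5|=1 ≤ l₃=4 ≤ 4+5=9  ✓
parity: l₁+l₂+l₃ = 13 is odd  ✗

parity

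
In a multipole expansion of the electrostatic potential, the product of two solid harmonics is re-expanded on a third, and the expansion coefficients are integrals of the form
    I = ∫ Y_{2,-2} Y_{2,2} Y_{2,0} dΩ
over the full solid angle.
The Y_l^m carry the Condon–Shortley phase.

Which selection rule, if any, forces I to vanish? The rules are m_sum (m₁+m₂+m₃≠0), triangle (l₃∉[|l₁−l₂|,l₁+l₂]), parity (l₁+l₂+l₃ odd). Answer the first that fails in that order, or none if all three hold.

none

azimuthal sum: -2 + 2 + 0 = 0  ✓
0 ≤ 2 ≤ 4 (triangle on l)  ✓
L = 2 + 2 + 2 = 6 (even)  ✓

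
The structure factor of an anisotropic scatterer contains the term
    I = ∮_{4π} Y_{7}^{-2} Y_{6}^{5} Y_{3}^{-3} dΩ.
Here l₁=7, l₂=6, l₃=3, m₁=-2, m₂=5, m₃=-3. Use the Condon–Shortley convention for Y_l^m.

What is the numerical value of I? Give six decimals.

m-sum 0 ✓  L=16 even ✓  1≤3≤13 ✓
Π(2lᵢ+1) = 15×13×7 = 1365
triangle coeff Δ(7,6,3) = 1/2042040
Σ_t [4,6]: t=4:+1/207360 t=5:−1/57600 t=6:+1/207360 = -1/129600
(3j)²=168/12155 [(7 6 3; 0 0 0)], sign=+1
Σ_t [9,9]: t=9:−1/17418240 = -1/17418240
(3j)²=25/12376 [(7 6 3; -2 5 -3)], sign=-1
⇒ 4πI² = 1575/41327
I = (-1)√(1575/41327/(4π)) = -0.05507042

-0.055070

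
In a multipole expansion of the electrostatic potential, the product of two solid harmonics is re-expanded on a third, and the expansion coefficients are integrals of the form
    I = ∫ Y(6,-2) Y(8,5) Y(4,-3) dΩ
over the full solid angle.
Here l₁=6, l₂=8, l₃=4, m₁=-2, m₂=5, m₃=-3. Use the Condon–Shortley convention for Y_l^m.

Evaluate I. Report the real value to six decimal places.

0.021109

Rules hold: Σm=0, L=18 even, 2≤4≤14.
N = 13·17·9 = 1989
Δ = 10!·2!·6!/19! = 1/23279256
Racah Σ t=4..6: t=4:+1/1658880 t=5:−1/518400 t=6:+1/1658880 = -1/1382400
⇒ 3j(6 8 4; 0 0 0)² = 504/46189, sgn -1
Racah Σ t=7..8: t=7:−1/21772800 t=8:+1/19353600 = 1/174182400
⇒ 3j(6 8 4; -2 5 -3)² = 1/3876, sgn -1
4πI² = N·(3j₀)²·(3jₘ)² = 378/67507
I = +1·√(0.00559942/4π) = 0.02110895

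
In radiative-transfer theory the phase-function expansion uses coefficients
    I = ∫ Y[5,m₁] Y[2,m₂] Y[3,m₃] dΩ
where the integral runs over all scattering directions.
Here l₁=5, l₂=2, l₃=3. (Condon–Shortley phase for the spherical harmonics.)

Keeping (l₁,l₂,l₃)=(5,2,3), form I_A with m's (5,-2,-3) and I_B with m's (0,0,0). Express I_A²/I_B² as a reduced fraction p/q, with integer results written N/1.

l's match ⇒ only the (l;m) 3-j factors differ between A and B.
A: triangle coeff Δ(5,2,3) = 1/2310; Σ_t [0,0]: t=0:+1/17280 = 1/17280; (3j)²=1/11 [(5 2 3; 5 -2 -3)], sign=+1
B: triangle coeff Δ(5,2,3) = 1/2310; Σ_t [2,2]: t=2:+1/144 = 1/144; (3j)²=10/231 [(5 2 3; 0 0 0)], sign=-1
I_A²/I_B² = (1/11)/(10/231) = 21/10

21/10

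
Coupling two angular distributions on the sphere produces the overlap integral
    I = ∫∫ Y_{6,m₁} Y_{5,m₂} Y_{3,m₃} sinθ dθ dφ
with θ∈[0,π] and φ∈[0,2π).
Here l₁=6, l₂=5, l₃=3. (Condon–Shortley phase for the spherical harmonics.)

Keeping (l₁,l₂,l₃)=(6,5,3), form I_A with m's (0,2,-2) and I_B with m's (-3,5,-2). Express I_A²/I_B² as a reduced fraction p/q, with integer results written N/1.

7/2

Shared (l₁,l₂,l₃)=(6,5,3): N and (l;000)² cancel in I_A²/I_B².
A: Δ = 8!·4!·2!/15! = 1/675675; Racah Σ t=5..6: t=5:−1/8640 t=6:+1/34560 = -1/11520; ⇒ 3j(6 5 3; 0 2 -2)² = 3/143, sgn +1
B: Δ = 8!·4!·2!/15! = 1/675675; Racah Σ t=8..8: t=8:+1/483840 = 1/483840; ⇒ 3j(6 5 3; -3 5 -2)² = 6/1001, sgn -1
I_A²/I_B² = (3/143)/(6/1001) = 7/2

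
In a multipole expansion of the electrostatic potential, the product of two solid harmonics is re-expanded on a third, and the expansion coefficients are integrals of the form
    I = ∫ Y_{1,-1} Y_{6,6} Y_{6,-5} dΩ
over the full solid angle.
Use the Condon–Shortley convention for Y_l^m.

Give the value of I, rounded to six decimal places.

0.000000

Σlᵢ=13 odd — θ-integrand is odd under cosθ→−cosθ; I=0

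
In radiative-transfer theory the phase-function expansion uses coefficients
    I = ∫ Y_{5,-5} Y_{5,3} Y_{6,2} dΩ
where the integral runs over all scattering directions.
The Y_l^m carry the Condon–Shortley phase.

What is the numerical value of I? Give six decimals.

m-sum 0 ✓  L=16 even ✓  0≤6≤10 ✓
Π(2lᵢ+1) = 11×11×13 = 1573
triangle coeff Δ(5,5,6) = 1/28588560
Σ_t [0,4]: t=0:+1/345600 t=1:−1/13824 t=2:+1/5184 t=3:−1/13824 t=4:+1/345600 = 7/129600
(3j)²=80/7293 [(5 5 6; 0 0 0)], sign=+1
Σ_t [4,4]: t=4:+1/829440 = 1/829440
(3j)²=35/2431 [(5 5 6; -5 3 2)], sign=+1
⇒ 4πI² = 2800/11271
I = (+1)√(2800/11271/(4π)) = 0.14060244

0.140602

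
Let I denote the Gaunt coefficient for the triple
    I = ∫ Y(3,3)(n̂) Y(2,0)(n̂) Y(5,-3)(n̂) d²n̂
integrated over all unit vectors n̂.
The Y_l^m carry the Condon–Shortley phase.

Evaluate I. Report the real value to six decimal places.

-0.126792

Checks pass: Σm=0; 10 even; l₃=5∈[1,5].
(2·3+1)(2·2+1)(2·5+1) = 385
Δ: 0! 6! 4! / 11! → 1/2310
sum: t=0:+1/144 = 1/144
3j²(3 2 5; 0 0 0) = Δ·Π!·Σ² = 10/231  (sign -1)
sum: t=0:+1/2880 = 1/2880
3j²(3 2 5; 3 0 -3) = Δ·Π!·Σ² = 2/165  (sign +1)
combine: 4πI² = 385·10/231·2/165 = 20/99
take √, sign -1: I = -0.12679218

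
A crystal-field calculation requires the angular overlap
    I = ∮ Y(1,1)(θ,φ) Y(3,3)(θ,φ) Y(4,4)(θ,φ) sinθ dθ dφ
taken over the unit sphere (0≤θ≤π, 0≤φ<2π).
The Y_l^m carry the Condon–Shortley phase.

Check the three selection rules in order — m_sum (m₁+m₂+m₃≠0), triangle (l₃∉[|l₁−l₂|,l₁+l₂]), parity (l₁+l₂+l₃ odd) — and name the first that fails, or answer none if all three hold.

m_sum

m₁+m₂+m₃ = 1 + 3 + 4 = 8  ✗
triangle: |1−3|=2 ≤ l₃=4 ≤ 1+3=4
parity: l₁+l₂+l₃ = 8 is even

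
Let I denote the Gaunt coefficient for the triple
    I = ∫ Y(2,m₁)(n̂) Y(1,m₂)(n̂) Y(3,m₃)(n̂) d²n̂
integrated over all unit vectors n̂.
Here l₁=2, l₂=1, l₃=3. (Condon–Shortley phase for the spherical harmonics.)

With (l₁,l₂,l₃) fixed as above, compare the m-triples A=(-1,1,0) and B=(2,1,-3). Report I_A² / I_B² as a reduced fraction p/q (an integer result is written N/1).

l's match ⇒ only the (l;m) 3-j factors differ between A and B.
A: triangle coeff Δ(2,1,3) = 1/105; Σ_t [0,0]: t=0:+1/12 = 1/12; (3j)²=1/35 [(2 1 3; -1 1 0)], sign=-1
B: triangle coeff Δ(2,1,3) = 1/105; Σ_t [0,0]: t=0:+1/48 = 1/48; (3j)²=1/7 [(2 1 3; 2 1 -3)], sign=+1
I_A²/I_B² = (1/35)/(1/7) = 1/5

1/5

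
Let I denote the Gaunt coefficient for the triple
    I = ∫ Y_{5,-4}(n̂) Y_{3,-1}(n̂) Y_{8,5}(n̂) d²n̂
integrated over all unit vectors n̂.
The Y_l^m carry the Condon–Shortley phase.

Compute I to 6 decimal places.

-0.194444

Rules hold: Σm=0, L=16 even, 2≤8≤8.
N = 11·7·17 = 1309
Δ = 0!·10!·6!/17! = 1/136136
Racah Σ t=0..0: t=0:+1/518400 = 1/518400
⇒ 3j(5 3 8; 0 0 0)² = 56/2431, sgn +1
Racah Σ t=0..0: t=0:+1/17418240 = 1/17418240
⇒ 3j(5 3 8; -4 -1 5)² = 15/952, sgn -1
4πI² = N·(3j₀)²·(3jₘ)² = 105/221
I = -1·√(0.475113/4π) = -0.19444357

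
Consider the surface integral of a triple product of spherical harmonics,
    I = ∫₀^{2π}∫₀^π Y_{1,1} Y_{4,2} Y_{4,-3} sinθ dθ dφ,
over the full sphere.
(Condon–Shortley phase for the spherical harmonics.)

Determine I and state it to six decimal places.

0.000000

Σlᵢ=9 odd — θ-integrand is odd under cosθ→−cosθ; I=0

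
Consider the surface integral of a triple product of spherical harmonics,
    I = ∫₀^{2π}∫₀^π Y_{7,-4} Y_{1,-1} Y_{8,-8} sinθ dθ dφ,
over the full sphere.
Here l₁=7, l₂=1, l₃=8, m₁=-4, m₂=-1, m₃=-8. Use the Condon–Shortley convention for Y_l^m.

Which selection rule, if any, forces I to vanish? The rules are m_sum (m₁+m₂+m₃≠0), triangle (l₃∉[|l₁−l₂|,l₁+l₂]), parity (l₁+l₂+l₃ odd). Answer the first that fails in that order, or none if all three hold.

m_sum

azimuthal sum: -4 − 1 − 8 = -13  ✗
6 ≤ 8 ≤ 8 (triangle on l)
L = 7 + 1 + 8 = 16 (even)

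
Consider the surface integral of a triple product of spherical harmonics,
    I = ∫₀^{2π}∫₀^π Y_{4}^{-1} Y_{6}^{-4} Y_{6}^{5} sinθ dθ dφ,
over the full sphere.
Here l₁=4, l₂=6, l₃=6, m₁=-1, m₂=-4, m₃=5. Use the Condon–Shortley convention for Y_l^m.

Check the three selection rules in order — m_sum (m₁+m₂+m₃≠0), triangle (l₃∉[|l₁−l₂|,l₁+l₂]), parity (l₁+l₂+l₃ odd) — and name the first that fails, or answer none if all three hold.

none

Σmᵢ = 0  ✓
l₃∈[|l₁−l₂|,l₁+l₂]=[2,10], have l₃=6  ✓
Σlᵢ = 16 ⇒ even  ✓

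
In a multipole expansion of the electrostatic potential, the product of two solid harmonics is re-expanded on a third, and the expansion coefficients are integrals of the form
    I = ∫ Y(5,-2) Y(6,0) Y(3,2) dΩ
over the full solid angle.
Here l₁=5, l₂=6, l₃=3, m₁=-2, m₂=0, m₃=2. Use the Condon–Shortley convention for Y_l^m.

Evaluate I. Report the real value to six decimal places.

-0.165130

m-sum 0 ✓  L=14 even ✓  1≤3≤11 ✓
Π(2lᵢ+1) = 11×13×7 = 1001
triangle coeff Δ(5,6,3) = 1/675675
Σ_t [3,5]: t=3:−1/8640 t=4:+1/2304 t=5:−1/8640 = 7/34560
(3j)²=7/429 [(5 6 3; 0 0 0)], sign=-1
Σ_t [5,6]: t=5:−1/8640 t=6:+1/34560 = -1/11520
(3j)²=3/143 [(5 6 3; -2 0 2)], sign=+1
⇒ 4πI² = 49/143
I = (-1)√(49/143/(4π)) = -0.16512966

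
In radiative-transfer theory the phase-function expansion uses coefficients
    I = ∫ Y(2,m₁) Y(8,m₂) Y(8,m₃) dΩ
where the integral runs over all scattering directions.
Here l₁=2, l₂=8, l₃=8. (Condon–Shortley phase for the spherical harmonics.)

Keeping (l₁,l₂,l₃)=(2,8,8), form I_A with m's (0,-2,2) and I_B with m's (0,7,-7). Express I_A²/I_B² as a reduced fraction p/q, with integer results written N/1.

Shared (l₁,l₂,l₃)=(2,8,8): N and (l;000)² cancel in I_A²/I_B².
A: Δ = 2!·2!·14!/19! = 1/348840; Racah Σ t=0..2: t=0:+1/116121600 t=1:−1/43545600 t=2:+1/348364800 = -1/87091200; ⇒ 3j(2 8 8; 0 -2 2)² = 10/969, sgn -1
B: Δ = 2!·2!·14!/19! = 1/348840; Racah Σ t=1..2: t=1:−1/87178291200 t=2:+1/24908083200 = 1/34871316480; ⇒ 3j(2 8 8; 0 7 -7)² = 125/7752, sgn -1
I_A²/I_B² = (10/969)/(125/7752) = 16/25

16/25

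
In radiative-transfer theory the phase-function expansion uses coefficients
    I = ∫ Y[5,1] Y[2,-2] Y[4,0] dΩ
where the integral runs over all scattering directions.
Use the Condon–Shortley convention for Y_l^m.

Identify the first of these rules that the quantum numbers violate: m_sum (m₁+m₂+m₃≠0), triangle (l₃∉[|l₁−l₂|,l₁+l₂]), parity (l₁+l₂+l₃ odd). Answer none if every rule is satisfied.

azimuthal sum: 1 − 2 + 0 = -1  ✗
3 ≤ 4 ≤ 7 (triangle on l)
L = 5 + 2 + 4 = 11 (odd)

m_sum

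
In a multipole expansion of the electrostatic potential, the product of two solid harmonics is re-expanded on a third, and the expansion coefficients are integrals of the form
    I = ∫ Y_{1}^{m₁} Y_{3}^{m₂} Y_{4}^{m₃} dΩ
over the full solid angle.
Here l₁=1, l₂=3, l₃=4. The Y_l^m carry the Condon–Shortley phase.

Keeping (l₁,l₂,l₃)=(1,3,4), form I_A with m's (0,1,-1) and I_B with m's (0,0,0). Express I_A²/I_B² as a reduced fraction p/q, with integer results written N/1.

15/16

Same 1,3,4: normalisation and zero-m 3j drop out of the ratio.
A: Δ: 0! 2! 6! / 9! → 1/252; sum: t=0:+1/48 = 1/48; 3j²(1 3 4; 0 1 -1) = Δ·Π!·Σ² = 5/84  (sign -1)
B: Δ: 0! 2! 6! / 9! → 1/252; sum: t=0:+1/36 = 1/36; 3j²(1 3 4; 0 0 0) = Δ·Π!·Σ² = 4/63  (sign +1)
I_A²/I_B² = (5/84)/(4/63) = 15/16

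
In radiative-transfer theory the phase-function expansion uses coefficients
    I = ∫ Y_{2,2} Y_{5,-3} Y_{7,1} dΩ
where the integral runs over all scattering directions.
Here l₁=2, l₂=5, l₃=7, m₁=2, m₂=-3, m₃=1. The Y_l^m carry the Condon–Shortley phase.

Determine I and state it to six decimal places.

-0.043890

Rules hold: Σm=0, L=14 even, 3≤7≤7.
N = 5·11·15 = 825
Δ = 0!·4!·10!/15! = 1/15015
Racah Σ t=0..0: t=0:+1/57600 = 1/57600
⇒ 3j(2 5 7; 0 0 0)² = 21/715, sgn -1
Racah Σ t=0..0: t=0:+1/1935360 = 1/1935360
⇒ 3j(2 5 7; 2 -3 1)² = 1/1001, sgn +1
4πI² = N·(3j₀)²·(3jₘ)² = 45/1859
I = -1·√(0.0242066/4π) = -0.04388960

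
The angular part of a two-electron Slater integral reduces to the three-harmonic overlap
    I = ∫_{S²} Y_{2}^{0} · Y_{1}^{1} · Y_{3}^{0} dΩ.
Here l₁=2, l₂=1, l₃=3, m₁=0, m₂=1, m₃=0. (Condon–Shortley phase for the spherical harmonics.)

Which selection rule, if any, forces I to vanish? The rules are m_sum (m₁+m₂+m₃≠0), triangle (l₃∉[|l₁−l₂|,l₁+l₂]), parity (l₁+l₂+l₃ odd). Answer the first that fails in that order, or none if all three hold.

azimuthal sum: 0 + 1 + 0 = 1  ✗
1 ≤ 3 ≤ 3 (triangle on l)
L = 2 + 1 + 3 = 6 (even)

m_sum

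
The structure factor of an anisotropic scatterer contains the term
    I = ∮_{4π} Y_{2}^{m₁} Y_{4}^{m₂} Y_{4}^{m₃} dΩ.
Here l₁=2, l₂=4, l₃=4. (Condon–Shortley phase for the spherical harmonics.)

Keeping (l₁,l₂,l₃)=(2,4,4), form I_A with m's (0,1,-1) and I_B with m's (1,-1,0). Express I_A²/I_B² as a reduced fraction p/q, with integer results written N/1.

l's match ⇒ only the (l;m) 3-j factors differ between A and B.
A: triangle coeff Δ(2,4,4) = 1/13860; Σ_t [0,2]: t=0:+1/480 t=1:−1/48 t=2:+1/144 = -17/1440; (3j)²=289/13860 [(2 4 4; 0 1 -1)], sign=+1
B: triangle coeff Δ(2,4,4) = 1/13860; Σ_t [0,1]: t=0:+1/72 t=1:−1/96 = 1/288; (3j)²=1/462 [(2 4 4; 1 -1 0)], sign=+1
I_A²/I_B² = (289/13860)/(1/462) = 289/30

289/30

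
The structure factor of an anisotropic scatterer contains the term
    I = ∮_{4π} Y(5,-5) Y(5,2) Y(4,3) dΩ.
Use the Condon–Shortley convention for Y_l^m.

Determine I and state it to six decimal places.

0.140629

Checks pass: Σm=0; 14 even; l₃=4∈[0,10].
(2·5+1)(2·5+1)(2·4+1) = 1089
Δ: 6! 4! 4! / 15! → 1/3153150
sum: t=1:−1/69120 t=2:+1/1728 t=3:−1/576 t=4:+1/1728 t=5:−1/69120 = -7/11520
3j²(5 5 4; 0 0 0) = Δ·Π!·Σ² = 2/143  (sign -1)
sum: t=6:+1/103680 = 1/103680
3j²(5 5 4; -5 2 3) = Δ·Π!·Σ² = 7/429  (sign -1)
combine: 4πI² = 1089·2/143·7/429 = 42/169
take √, sign +1: I = 0.14062948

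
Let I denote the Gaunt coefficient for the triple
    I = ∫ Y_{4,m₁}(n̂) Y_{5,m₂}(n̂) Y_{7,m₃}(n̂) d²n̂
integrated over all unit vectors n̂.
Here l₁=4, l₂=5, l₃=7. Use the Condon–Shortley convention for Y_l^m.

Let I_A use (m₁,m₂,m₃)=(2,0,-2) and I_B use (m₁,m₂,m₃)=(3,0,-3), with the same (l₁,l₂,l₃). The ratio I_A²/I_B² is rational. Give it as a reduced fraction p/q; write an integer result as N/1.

l's match ⇒ only the (l;m) 3-j factors differ between A and B.
A: triangle coeff Δ(4,5,7) = 1/6126120; Σ_t [0,2]: t=0:+1/69120 t=1:−1/69120 t=2:+1/1036800 = 1/1036800; (3j)²=1/7293 [(4 5 7; 2 0 -2)], sign=-1
B: triangle coeff Δ(4,5,7) = 1/6126120; Σ_t [0,1]: t=0:+1/172800 t=1:−1/414720 = 7/2073600; (3j)²=343/29172 [(4 5 7; 3 0 -3)], sign=+1
I_A²/I_B² = (1/7293)/(343/29172) = 4/343

4/343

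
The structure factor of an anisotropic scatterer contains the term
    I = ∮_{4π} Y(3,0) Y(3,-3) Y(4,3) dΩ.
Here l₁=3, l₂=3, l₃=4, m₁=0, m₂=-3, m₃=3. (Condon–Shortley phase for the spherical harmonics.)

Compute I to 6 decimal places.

0.203551

Rules hold: Σm=0, L=10 even, 0≤4≤6.
N = 7·7·9 = 441
Δ = 2!·4!·4!/11! = 1/34650
Racah Σ t=0..2: t=0:+1/72 t=1:−1/16 t=2:+1/72 = -5/144
⇒ 3j(3 3 4; 0 0 0)² = 2/77, sgn -1
Racah Σ t=0..0: t=0:+1/288 = 1/288
⇒ 3j(3 3 4; 0 -3 3)² = 1/22, sgn -1
4πI² = N·(3j₀)²·(3jₘ)² = 63/121
I = +1·√(0.520661/4π) = 0.20355073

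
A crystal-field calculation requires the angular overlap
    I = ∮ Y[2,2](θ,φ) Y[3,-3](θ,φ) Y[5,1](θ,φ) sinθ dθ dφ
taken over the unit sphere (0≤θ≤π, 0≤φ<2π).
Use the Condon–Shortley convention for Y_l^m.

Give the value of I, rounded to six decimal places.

Rules hold: Σm=0, L=10 even, 1≤5≤5.
N = 5·7·11 = 385
Δ = 0!·4!·6!/11! = 1/2310
Racah Σ t=0..0: t=0:+1/144 = 1/144
⇒ 3j(2 3 5; 0 0 0)² = 10/231, sgn -1
Racah Σ t=0..0: t=0:+1/17280 = 1/17280
⇒ 3j(2 3 5; 2 -3 1)² = 1/2310, sgn +1
4πI² = N·(3j₀)²·(3jₘ)² = 5/693
I = -1·√(0.00721501/4π) = -0.02396147

-0.023961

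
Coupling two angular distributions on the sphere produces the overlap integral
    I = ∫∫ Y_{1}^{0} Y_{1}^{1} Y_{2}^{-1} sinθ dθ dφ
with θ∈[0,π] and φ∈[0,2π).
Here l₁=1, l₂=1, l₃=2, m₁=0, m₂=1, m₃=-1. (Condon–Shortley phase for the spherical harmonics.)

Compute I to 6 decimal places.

Checks pass: Σm=0; 4 even; l₃=2∈[0,2].
(2·1+1)(2·1+1)(2·2+1) = 45
Δ: 0! 2! 2! / 5! → 1/30
sum: t=0:+1/1 = 1/1
3j²(1 1 2; 0 0 0) = Δ·Π!·Σ² = 2/15  (sign +1)
sum: t=0:+1/2 = 1/2
3j²(1 1 2; 0 1 -1) = Δ·Π!·Σ² = 1/10  (sign -1)
combine: 4πI² = 45·2/15·1/10 = 3/5
take √, sign -1: I = -0.21850969

-0.218510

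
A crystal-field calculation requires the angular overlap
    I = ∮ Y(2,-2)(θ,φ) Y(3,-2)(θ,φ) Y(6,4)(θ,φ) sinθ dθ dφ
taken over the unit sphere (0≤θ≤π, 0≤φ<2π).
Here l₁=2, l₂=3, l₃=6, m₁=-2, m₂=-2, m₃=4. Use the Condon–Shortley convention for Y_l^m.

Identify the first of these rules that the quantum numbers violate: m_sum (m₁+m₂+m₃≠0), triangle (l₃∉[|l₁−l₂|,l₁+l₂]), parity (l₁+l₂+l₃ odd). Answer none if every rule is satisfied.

triangle

Σmᵢ = 0  ✓
l₃∈[|l₁−l₂|,l₁+l₂]=[1,5], have l₃=6  ✗
Σlᵢ = 11 ⇒ odd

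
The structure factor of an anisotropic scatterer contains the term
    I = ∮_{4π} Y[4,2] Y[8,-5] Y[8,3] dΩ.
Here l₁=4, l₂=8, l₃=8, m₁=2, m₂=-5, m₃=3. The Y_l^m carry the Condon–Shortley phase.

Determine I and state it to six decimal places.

Checks pass: Σm=0; 20 even; l₃=8∈[4,12].
(2·4+1)(2·8+1)(2·8+1) = 2601
Δ: 4! 4! 12! / 21! → 1/185175900
sum: t=0:+1/557383680 t=1:−1/21772800 t=2:+1/8294400 t=3:−1/21772800 t=4:+1/557383680 = 1/30965760
3j²(4 8 8; 0 0 0) = Δ·Π!·Σ² = 36/4199  (sign +1)
sum: t=0:+1/209018880 t=1:−1/261273600 t=2:+1/3832012800 = 1/821145600
3j²(4 8 8; 2 -5 3) = Δ·Π!·Σ² = 2/969  (sign -1)
combine: 4πI² = 2601·36/4199·2/969 = 216/4693
take √, sign -1: I = -0.06051969

-0.060520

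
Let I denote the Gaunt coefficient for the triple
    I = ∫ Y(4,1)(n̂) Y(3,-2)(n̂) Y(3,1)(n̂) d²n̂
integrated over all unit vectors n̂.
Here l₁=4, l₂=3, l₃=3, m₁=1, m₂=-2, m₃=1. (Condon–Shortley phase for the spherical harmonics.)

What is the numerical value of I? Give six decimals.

m-sum 0 ✓  L=10 even ✓  1≤3≤7 ✓
Π(2lᵢ+1) = 9×7×7 = 441
triangle coeff Δ(4,3,3) = 1/34650
Σ_t [1,3]: t=1:−1/72 t=2:+1/16 t=3:−1/72 = 5/144
(3j)²=2/77 [(4 3 3; 0 0 0)], sign=-1
Σ_t [0,1]: t=0:+1/144 t=1:−1/48 = -1/72
(3j)²=16/693 [(4 3 3; 1 -2 1)], sign=-1
⇒ 4πI² = 32/121
I = (+1)√(32/121/(4π)) = 0.14506992

0.145070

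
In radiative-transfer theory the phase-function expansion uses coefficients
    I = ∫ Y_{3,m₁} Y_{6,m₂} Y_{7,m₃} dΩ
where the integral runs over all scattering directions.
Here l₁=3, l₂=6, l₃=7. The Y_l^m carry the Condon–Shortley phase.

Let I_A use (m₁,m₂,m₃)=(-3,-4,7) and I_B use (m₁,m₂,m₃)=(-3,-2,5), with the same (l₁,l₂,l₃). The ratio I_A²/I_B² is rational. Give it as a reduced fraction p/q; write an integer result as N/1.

91/270

Shared (l₁,l₂,l₃)=(3,6,7): N and (l;000)² cancel in I_A²/I_B².
A: Δ = 2!·4!·10!/17! = 1/2042040; Racah Σ t=2..2: t=2:+1/174182400 = 1/174182400; ⇒ 3j(3 6 7; -3 -4 7)² = 1/136, sgn +1
B: Δ = 2!·4!·10!/17! = 1/2042040; Racah Σ t=2..2: t=2:+1/3870720 = 1/3870720; ⇒ 3j(3 6 7; -3 -2 5)² = 135/6188, sgn +1
I_A²/I_B² = (1/136)/(135/6188) = 91/270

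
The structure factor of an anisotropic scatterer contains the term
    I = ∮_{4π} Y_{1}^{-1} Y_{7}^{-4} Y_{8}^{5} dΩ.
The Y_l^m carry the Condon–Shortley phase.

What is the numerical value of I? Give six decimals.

Checks pass: Σm=0; 16 even; l₃=8∈[6,8].
(2·1+1)(2·7+1)(2·8+1) = 765
Δ: 0! 2! 14! / 17! → 1/2040
sum: t=0:+1/25401600 = 1/25401600
3j²(1 7 8; 0 0 0) = Δ·Π!·Σ² = 8/255  (sign +1)
sum: t=0:+1/479001600 = 1/479001600
3j²(1 7 8; -1 -4 5) = Δ·Π!·Σ² = 13/340  (sign -1)
combine: 4πI² = 765·8/255·13/340 = 78/85
take √, sign -1: I = -0.27022959

-0.270230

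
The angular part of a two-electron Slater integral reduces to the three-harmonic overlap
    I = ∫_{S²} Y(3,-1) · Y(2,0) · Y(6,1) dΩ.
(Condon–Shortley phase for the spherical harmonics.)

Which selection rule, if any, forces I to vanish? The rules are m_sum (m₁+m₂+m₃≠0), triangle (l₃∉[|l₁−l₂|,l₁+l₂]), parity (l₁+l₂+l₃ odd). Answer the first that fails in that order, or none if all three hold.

Σmᵢ = 0  ✓
l₃∈[|l₁−l₂|,l₁+l₂]=[1,5], have l₃=6  ✗
Σlᵢ = 11 ⇒ odd

triangle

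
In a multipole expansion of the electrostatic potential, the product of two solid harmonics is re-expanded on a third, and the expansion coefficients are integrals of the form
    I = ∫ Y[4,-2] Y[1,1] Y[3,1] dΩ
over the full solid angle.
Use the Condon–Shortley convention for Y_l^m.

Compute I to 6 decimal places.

0.238414

m-sum 0 ✓  L=8 even ✓  3≤3≤5 ✓
Π(2lᵢ+1) = 9×3×7 = 189
triangle coeff Δ(4,1,3) = 1/252
Σ_t [1,1]: t=1:−1/36 = -1/36
(3j)²=4/63 [(4 1 3; 0 0 0)], sign=+1
Σ_t [2,2]: t=2:+1/96 = 1/96
(3j)²=5/84 [(4 1 3; -2 1 1)], sign=+1
⇒ 4πI² = 5/7
I = (+1)√(5/7/(4π)) = 0.23841361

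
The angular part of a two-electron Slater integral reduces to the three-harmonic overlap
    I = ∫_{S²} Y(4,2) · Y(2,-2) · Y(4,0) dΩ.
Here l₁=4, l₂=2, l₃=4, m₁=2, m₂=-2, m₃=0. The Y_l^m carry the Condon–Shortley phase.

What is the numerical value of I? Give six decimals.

Rules hold: Σm=0, L=10 even, 2≤4≤6.
N = 9·5·9 = 405
Δ = 2!·6!·2!/11! = 1/13860
Racah Σ t=0..2: t=0:+1/192 t=1:−1/36 t=2:+1/192 = -5/288
⇒ 3j(4 2 4; 0 0 0)² = 20/693, sgn -1
Racah Σ t=0..0: t=0:+1/192 = 1/192
⇒ 3j(4 2 4; 2 -2 0)² = 3/77, sgn +1
4πI² = N·(3j₀)²·(3jₘ)² = 2700/5929
I = -1·√(0.455389/4π) = -0.19036462

-0.190365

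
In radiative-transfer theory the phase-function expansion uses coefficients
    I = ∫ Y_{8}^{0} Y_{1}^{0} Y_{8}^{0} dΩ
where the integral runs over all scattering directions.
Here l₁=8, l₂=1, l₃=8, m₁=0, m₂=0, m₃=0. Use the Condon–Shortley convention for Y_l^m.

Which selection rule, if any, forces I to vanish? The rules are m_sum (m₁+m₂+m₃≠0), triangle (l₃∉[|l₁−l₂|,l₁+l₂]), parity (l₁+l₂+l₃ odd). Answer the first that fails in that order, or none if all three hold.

parity

Σmᵢ = 0  ✓
l₃∈[|l₁−l₂|,l₁+l₂]=[7,9], have l₃=8  ✓
Σlᵢ = 17 ⇒ odd  ✗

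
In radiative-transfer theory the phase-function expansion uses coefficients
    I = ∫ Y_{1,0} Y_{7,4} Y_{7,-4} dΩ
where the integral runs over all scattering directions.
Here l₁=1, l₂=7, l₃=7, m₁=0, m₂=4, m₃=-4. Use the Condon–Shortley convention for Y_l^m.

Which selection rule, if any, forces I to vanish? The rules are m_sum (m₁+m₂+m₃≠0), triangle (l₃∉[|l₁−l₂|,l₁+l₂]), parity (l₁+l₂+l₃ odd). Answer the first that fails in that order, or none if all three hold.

m₁+m₂+m₃ = 0 + 4 − 4 = 0  ✓
triangle: |1−7|=6 ≤ l₃=7 ≤ 1+7=8  ✓
parity: l₁+l₂+l₃ = 15 is odd  ✗

parity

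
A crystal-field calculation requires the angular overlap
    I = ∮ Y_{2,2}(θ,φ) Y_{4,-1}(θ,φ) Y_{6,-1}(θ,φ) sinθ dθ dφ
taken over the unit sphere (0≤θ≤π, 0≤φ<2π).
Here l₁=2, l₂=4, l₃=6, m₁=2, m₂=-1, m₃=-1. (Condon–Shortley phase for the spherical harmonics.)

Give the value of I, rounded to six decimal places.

-0.094091

m-sum 0 ✓  L=12 even ✓  2≤6≤6 ✓
Π(2lᵢ+1) = 5×9×13 = 585
triangle coeff Δ(2,4,6) = 1/6435
Σ_t [0,0]: t=0:+1/2304 = 1/2304
(3j)²=5/143 [(2 4 6; 0 0 0)], sign=+1
Σ_t [0,0]: t=0:+1/17280 = 1/17280
(3j)²=7/1287 [(2 4 6; 2 -1 -1)], sign=-1
⇒ 4πI² = 175/1573
I = (-1)√(175/1573/(4π)) = -0.09409136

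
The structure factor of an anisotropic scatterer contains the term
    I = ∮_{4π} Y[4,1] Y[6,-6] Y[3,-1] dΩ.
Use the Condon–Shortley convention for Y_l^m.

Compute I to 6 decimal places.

Σmᵢ = -6 ≠ 0, so the φ-integral vanishes; I = 0

0.000000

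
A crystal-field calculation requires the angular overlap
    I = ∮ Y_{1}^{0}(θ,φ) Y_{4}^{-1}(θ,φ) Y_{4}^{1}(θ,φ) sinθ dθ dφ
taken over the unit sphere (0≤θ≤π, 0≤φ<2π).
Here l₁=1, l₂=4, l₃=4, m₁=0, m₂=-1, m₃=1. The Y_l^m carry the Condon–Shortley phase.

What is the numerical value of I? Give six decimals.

l₁+l₂+l₃=9 is odd: 3j(l;000)=0 ⇒ I=0

0.000000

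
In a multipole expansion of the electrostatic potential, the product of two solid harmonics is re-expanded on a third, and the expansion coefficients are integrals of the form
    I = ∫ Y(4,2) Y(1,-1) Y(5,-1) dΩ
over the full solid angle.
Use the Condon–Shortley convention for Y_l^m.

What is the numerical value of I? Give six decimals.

-0.120286

m-sum 0 ✓  L=10 even ✓  3≤5≤5 ✓
Π(2lᵢ+1) = 9×3×11 = 297
triangle coeff Δ(4,1,5) = 1/495
Σ_t [0,0]: t=0:+1/576 = 1/576
(3j)²=5/99 [(4 1 5; 0 0 0)], sign=-1
Σ_t [0,0]: t=0:+1/2880 = 1/2880
(3j)²=2/165 [(4 1 5; 2 -1 -1)], sign=+1
⇒ 4πI² = 2/11
I = (-1)√(2/11/(4π)) = -0.12028562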